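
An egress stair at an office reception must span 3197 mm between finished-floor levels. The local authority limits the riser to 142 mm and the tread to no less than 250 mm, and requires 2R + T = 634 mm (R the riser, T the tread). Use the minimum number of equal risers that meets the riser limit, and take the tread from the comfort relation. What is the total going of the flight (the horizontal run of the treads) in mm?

7832 mm

3197 / 142 = 22.51, so 23 risers are needed.
Riser R = 3197 / 23 = 139 mm, within the 142 mm limit.
From 2R + T = 634: T = 634 − 278 = 356 mm.
Treads = 23 − 1 = 22; going = 22 × 356 = 7832 mm.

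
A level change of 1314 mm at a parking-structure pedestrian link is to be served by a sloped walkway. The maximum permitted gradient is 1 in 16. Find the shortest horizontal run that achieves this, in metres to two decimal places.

21.02 m

At 1:16 the run is 16 × 1314 = 21024 mm.
21024 mm = 21.02 m.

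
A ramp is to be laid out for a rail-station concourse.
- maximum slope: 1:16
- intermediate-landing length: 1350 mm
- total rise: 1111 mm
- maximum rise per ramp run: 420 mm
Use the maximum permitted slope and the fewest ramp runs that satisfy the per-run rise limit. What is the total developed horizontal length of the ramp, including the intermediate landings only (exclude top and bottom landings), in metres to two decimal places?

1111 / 420 = 2.645 → round up to 3 ramp runs. That means 2 intermediate landings.
Horizontal run for 1111 mm of rise at 1:16 is 1111 × 16 = 17776 mm.
2 intermediate landings contribute 2 × 1350 = 2700 mm.
Total developed length = 17776 + 2700 = 20476 mm.
= 20.48 m.

20.48 m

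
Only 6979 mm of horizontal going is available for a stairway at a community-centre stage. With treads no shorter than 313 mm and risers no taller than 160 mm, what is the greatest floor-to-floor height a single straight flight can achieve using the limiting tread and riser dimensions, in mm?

3680 mm

Treads that fit: ⌊6979 / 313⌋ = 22.
Risers = treads + 1 = 23.
Maximum height = 23 × 160 = 3680 mm.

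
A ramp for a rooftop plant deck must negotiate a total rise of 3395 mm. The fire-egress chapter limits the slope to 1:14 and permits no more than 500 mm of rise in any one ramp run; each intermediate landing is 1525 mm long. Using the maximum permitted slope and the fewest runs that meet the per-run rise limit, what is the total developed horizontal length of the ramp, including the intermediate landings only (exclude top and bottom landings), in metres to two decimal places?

56.68 m

3395 / 500 = 6.790 → round up to 7 ramp runs. That means 6 intermediate landings.
Ramp run (horizontal) at 1:14: 3395 × 14 = 47530 mm.
Intermediate landings: 6 × 1525 = 9150 mm.
Total developed length = 47530 + 9150 = 56680 mm.
= 56.68 m.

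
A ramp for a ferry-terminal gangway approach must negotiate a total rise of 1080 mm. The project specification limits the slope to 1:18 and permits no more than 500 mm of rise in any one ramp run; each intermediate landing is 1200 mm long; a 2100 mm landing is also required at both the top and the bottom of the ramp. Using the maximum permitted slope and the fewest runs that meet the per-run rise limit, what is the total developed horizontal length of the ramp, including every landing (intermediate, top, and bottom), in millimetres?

1080 / 500 = 2.16, so 3 ramp runs are needed. That means 2 intermediate landings.
Ramp run (horizontal) at 1:18: 1080 × 18 = 19440 mm.
2 intermediate landings contribute 2 × 1200 = 2400 mm.
Top and bottom landings: 2 × 2100 = 4200 mm.
Total = 19440 + 2400 + 4200 = 26040 mm.

26040 mm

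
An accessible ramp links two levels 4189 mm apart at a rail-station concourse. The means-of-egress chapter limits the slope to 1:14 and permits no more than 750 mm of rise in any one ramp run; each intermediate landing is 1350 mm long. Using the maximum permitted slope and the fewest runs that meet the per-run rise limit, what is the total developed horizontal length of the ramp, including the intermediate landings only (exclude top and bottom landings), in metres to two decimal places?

65.40 m

4189 / 750 = 5.585 → round up to 6 ramp runs. That means 5 intermediate landings.
Ramp run (horizontal) at 1:14: 4189 × 14 = 58646 mm.
5 intermediate landings contribute 5 × 1350 = 6750 mm.
Total developed length = 58646 + 6750 = 65396 mm.
= 65.40 m.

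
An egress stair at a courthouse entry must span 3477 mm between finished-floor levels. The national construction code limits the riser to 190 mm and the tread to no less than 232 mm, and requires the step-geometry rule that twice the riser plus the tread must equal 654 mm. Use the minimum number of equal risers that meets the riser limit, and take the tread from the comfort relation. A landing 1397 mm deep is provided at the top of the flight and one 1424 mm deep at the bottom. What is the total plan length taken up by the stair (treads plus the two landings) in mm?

3477 / 190 = 18.300 → round up to 19 risers.
Each riser is 3477/19 = 183 mm (≤ 190 mm).
From 2R + T = 654: T = 654 − 366 = 288 mm.
Treads = 19 − 1 = 18; going = 18 × 288 = 5184 mm.
Enclosure = 5184 + 1397 + 1424 = 8005 mm.

8005 mm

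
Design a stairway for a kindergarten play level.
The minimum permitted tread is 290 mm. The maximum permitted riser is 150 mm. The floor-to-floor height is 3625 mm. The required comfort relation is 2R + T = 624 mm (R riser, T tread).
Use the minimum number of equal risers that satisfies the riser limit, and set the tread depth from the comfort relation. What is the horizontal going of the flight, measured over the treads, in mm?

8016 mm

⌈3625/150⌉ = 25 risers.
Riser R = 3625 / 25 = 145 mm, within the 150 mm limit.
T = 624 − 2·145 = 334 mm, which satisfies the 290 mm minimum.
Treads = 25 − 1 = 24; going = 24 × 334 = 8016 mm.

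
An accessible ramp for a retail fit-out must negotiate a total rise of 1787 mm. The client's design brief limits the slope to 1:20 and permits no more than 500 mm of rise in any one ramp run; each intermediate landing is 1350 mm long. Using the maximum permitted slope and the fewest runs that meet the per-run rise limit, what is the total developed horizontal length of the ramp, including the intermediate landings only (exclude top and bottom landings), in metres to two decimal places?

⌈1787/500⌉ = 4 ramp runs. That means 3 intermediate landings.
Ramp run (horizontal) at 1:20: 1787 × 20 = 35740 mm.
Intermediate landings: 3 × 1350 = 4050 mm.
Total developed length = 35740 + 4050 = 39790 mm.
= 39.79 m.

39.79 m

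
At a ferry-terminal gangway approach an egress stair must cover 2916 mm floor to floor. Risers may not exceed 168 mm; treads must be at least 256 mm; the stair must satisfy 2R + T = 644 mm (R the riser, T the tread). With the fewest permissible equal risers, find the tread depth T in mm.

2916 / 168 = 17.36, so 18 risers are needed.
Riser R = 2916 / 18 = 162 mm, within the 168 mm limit.
Tread T = 644 − 2 × 162 = 320 mm (≥ 256 mm).

320 mm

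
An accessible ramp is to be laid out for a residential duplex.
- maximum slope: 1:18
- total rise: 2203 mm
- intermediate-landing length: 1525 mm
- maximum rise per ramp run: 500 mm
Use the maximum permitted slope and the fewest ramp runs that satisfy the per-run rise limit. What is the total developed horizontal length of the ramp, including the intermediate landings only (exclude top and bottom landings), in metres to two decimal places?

⌈2203/500⌉ = 5 ramp runs. That means 4 intermediate landings.
Horizontal run for 2203 mm of rise at 1:18 is 2203 × 18 = 39654 mm.
Intermediate landings: 4 × 1525 = 6100 mm.
Total developed length = 39654 + 6100 = 45754 mm.
= 45.75 m.

45.75 m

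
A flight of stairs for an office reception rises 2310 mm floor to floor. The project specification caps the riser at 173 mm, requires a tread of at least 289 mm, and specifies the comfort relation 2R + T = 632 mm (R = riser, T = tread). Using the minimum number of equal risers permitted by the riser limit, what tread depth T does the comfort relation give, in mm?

2310 / 173 = 13.353 → round up to 14 risers.
R = 2310 ÷ 14 = 165 mm.
T = 632 − 2·165 = 302 mm, which satisfies the 289 mm minimum.

302 mm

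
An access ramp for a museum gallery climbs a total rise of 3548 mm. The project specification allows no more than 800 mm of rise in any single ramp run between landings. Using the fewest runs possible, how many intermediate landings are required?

4 intermediate landings

3548 / 800 = 4.435 → round up to 5 ramp runs.
5 runs are separated by 4 intermediate landings.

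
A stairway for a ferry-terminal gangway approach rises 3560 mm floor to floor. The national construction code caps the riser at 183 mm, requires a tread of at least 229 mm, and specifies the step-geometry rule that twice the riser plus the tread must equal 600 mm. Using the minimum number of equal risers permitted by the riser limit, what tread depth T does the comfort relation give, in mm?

⌈3560/183⌉ = 20 risers.
Riser R = 3560 / 20 = 178 mm, within the 183 mm limit.
T = 600 − 2·178 = 244 mm, which satisfies the 229 mm minimum.

244 mm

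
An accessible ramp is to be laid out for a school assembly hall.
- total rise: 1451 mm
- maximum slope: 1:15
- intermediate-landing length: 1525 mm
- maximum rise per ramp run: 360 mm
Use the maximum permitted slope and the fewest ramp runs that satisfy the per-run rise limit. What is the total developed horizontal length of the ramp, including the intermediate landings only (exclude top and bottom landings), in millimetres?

⌈1451/360⌉ = 5 ramp runs. That means 4 intermediate landings.
Ramp run (horizontal) at 1:15: 1451 × 15 = 21765 mm.
Intermediate landings: 4 × 1525 = 6100 mm.
Total developed length = 21765 + 6100 = 27865 mm.

27865 mm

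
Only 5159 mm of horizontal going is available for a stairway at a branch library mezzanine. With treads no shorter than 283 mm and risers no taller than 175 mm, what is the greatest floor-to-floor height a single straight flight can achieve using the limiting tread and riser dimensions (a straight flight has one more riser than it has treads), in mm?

Treads that fit: ⌊5159 / 283⌋ = 18.
Risers = treads + 1 = 19.
Maximum height = 19 × 175 = 3325 mm.

3325 mm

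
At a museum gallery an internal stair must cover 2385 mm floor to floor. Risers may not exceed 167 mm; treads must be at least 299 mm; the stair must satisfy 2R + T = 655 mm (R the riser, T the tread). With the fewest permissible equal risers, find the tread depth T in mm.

337 mm

2385 / 167 = 14.281 → round up to 15 risers.
Riser R = 2385 / 15 = 159 mm, within the 167 mm limit.
T = 655 − 2·159 = 337 mm, which satisfies the 299 mm minimum.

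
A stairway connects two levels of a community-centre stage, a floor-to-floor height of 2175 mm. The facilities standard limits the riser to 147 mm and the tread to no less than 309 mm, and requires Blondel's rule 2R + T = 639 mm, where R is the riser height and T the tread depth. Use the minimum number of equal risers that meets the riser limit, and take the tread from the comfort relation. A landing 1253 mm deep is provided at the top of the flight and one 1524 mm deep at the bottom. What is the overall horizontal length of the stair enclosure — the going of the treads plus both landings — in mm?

7663 mm

⌈2175/147⌉ = 15 risers.
R = 2175 ÷ 15 = 145 mm.
From 2R + T = 639: T = 639 − 290 = 349 mm.
15 risers give 14 treads; going = 14 × 349 = 4886 mm.
Enclosure = 4886 + 1253 + 1524 = 7663 mm.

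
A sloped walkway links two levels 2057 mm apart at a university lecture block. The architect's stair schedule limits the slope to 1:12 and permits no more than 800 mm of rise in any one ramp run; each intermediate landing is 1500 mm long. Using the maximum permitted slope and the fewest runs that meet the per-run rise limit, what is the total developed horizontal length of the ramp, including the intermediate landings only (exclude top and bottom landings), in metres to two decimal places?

2057 / 800 = 2.571 → round up to 3 ramp runs. That means 2 intermediate landings.
Ramp run (horizontal) at 1:12: 2057 × 12 = 24684 mm.
2 intermediate landings contribute 2 × 1500 = 3000 mm.
Developed length = 24684 + 3000 = 27684 mm.
= 27.68 m.

27.68 m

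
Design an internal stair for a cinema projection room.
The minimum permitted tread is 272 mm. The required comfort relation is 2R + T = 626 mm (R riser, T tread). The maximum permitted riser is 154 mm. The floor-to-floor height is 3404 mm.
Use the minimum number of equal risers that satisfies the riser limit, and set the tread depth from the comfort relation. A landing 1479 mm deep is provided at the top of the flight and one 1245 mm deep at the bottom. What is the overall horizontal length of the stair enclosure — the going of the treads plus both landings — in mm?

9984 mm

⌈3404/154⌉ = 23 risers.
R = 3404 ÷ 23 = 148 mm.
From 2R + T = 626: T = 626 − 296 = 330 mm.
23 risers give 22 treads; going = 22 × 330 = 7260 mm.
Add landings: 7260 + 1479 + 1245 = 9984 mm.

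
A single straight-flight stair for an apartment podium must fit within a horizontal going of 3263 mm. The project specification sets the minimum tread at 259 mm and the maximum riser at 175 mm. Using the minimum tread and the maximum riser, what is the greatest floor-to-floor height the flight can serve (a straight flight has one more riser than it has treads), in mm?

Treads that fit: ⌊3263 / 259⌋ = 12.
Risers = treads + 1 = 13.
Maximum height = 13 × 175 = 2275 mm.

2275 mm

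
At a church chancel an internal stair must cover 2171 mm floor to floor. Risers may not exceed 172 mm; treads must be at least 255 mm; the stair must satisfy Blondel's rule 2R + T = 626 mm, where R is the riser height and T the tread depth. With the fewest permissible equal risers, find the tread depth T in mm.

2171 / 172 = 12.622 → round up to 13 risers.
Riser R = 2171 / 13 = 167 mm, within the 172 mm limit.
T = 626 − 2·167 = 292 mm, which satisfies the 255 mm minimum.

292 mm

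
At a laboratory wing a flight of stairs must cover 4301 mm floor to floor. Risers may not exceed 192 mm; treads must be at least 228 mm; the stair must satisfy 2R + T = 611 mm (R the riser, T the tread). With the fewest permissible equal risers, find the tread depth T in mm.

237 mm

4301 / 192 = 22.40, so 23 risers are needed.
Riser R = 4301 / 23 = 187 mm, within the 192 mm limit.
Tread T = 611 − 2 × 187 = 237 mm (≥ 228 mm).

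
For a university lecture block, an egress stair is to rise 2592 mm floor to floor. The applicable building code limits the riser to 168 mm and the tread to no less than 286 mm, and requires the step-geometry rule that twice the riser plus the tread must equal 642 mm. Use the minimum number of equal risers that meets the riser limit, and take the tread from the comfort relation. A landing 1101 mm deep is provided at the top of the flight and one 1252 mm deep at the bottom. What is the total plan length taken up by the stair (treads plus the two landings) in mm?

2592 / 168 = 15.43, so 16 risers are needed.
R = 2592 ÷ 16 = 162 mm.
Tread T = 642 − 2 × 162 = 318 mm (≥ 286 mm).
Treads = 16 − 1 = 15; going = 15 × 318 = 4770 mm.
Enclosure = 4770 + 1101 + 1252 = 7123 mm.

7123 mm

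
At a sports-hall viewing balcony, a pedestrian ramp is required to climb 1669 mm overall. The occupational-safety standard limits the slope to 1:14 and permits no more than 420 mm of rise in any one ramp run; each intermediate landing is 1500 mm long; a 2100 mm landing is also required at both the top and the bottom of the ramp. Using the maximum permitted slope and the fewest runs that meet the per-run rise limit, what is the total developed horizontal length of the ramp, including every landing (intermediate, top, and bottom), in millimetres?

1669 / 420 = 3.974 → round up to 4 ramp runs. That means 3 intermediate landings.
Ramp run (horizontal) at 1:14: 1669 × 14 = 23366 mm.
3 intermediate landings contribute 3 × 1500 = 4500 mm.
Top and bottom landings: 2 × 2100 = 4200 mm.
Total = 23366 + 4500 + 4200 = 32066 mm.

32066 mm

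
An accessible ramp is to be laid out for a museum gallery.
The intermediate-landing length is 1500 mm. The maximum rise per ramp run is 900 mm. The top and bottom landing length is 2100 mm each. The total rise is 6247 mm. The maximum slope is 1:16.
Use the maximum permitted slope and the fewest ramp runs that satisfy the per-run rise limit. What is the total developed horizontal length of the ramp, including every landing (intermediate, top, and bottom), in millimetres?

113152 mm

⌈6247/900⌉ = 7 ramp runs. That means 6 intermediate landings.
Ramp run (horizontal) at 1:16: 6247 × 16 = 99952 mm.
Intermediate landings: 6 × 1500 = 9000 mm.
Top and bottom landings: 2 × 2100 = 4200 mm.
Total = 99952 + 9000 + 4200 = 113152 mm.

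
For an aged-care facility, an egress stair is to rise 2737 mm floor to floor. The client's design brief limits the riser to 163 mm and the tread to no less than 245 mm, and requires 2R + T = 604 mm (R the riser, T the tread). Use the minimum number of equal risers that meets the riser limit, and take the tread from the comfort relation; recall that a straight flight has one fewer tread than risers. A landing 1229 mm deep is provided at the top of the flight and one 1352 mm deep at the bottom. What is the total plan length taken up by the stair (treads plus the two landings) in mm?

At most 163 each: 2737/163 = 16.79, giving 17 risers.
Riser R = 2737 / 17 = 161 mm, within the 163 mm limit.
T = 604 − 2·161 = 282 mm, which satisfies the 245 mm minimum.
17 risers give 16 treads; going = 16 × 282 = 4512 mm.
Add landings: 4512 + 1229 + 1352 = 7093 mm.

7093 mm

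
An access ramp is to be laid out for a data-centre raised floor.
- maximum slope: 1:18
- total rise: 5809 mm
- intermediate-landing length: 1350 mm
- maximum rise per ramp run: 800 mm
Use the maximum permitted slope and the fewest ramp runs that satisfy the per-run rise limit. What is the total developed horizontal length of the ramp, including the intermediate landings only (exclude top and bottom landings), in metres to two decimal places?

114.01 m

5809 / 800 = 7.26, so 8 ramp runs are needed. That means 7 intermediate landings.
Horizontal run for 5809 mm of rise at 1:18 is 5809 × 18 = 104562 mm.
Intermediate landings: 7 × 1350 = 9450 mm.
Developed length = 104562 + 9450 = 114012 mm.
= 114.01 m.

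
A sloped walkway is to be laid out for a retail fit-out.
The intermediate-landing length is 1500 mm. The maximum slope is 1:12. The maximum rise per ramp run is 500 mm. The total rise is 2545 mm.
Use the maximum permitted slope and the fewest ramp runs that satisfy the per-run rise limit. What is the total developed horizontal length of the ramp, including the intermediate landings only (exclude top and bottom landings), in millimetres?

⌈2545/500⌉ = 6 ramp runs. That means 5 intermediate landings.
Ramp run (horizontal) at 1:12: 2545 × 12 = 30540 mm.
Intermediate landings: 5 × 1500 = 7500 mm.
Developed length = 30540 + 7500 = 38040 mm.

38040 mm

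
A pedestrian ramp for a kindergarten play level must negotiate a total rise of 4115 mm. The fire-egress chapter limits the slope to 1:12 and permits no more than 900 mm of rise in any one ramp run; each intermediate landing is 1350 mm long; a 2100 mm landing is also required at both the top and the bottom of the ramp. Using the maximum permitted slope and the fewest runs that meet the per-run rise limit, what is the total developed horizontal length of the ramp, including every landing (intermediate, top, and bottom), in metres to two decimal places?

At most 900 each: 4115/900 = 4.57, giving 5 ramp runs. That means 4 intermediate landings.
Horizontal run for 4115 mm of rise at 1:12 is 4115 × 12 = 49380 mm.
Intermediate landings: 4 × 1350 = 5400 mm.
Top and bottom landings: 2 × 2100 = 4200 mm.
Total = 49380 + 5400 + 4200 = 58980 mm.
= 58.98 m.

58.98 m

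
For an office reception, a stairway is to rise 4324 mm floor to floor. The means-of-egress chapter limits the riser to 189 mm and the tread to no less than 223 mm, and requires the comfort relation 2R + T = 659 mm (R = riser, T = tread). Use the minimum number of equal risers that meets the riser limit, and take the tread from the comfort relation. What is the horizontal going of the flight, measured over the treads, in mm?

6226 mm

4324 / 189 = 22.878 → round up to 23 risers.
Each riser is 4324/23 = 188 mm (≤ 189 mm).
From 2R + T = 659: T = 659 − 376 = 283 mm.
Going = (23 − 1) × 283 = 6226 mm.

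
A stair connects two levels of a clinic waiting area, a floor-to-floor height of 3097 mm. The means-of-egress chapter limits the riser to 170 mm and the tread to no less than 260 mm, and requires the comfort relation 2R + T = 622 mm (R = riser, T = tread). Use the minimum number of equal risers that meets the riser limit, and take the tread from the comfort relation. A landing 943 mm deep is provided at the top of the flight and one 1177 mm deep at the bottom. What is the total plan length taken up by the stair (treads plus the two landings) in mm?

3097 / 170 = 18.218 → round up to 19 risers.
Each riser is 3097/19 = 163 mm (≤ 170 mm).
From 2R + T = 622: T = 622 − 326 = 296 mm.
19 risers give 18 treads; going = 18 × 296 = 5328 mm.
Add landings: 5328 + 943 + 1177 = 7448 mm.

7448 mm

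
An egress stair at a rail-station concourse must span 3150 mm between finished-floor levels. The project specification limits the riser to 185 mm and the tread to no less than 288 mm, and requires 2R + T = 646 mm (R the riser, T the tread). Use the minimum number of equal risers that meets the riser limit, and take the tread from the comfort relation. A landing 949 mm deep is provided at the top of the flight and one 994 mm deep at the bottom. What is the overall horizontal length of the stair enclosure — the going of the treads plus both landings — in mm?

3150 / 185 = 17.03, so 18 risers are needed.
R = 3150 ÷ 18 = 175 mm.
T = 646 − 2·175 = 296 mm, which satisfies the 288 mm minimum.
18 risers give 17 treads; going = 17 × 296 = 5032 mm.
Enclosure = 5032 + 949 + 994 = 6975 mm.

6975 mm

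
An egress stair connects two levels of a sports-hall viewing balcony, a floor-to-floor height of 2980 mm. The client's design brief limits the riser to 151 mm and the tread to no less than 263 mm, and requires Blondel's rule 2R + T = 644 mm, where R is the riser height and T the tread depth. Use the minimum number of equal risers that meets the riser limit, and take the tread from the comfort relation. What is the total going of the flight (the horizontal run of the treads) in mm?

6574 mm

⌈2980/151⌉ = 20 risers.
Riser R = 2980 / 20 = 149 mm, within the 151 mm limit.
From 2R + T = 644: T = 644 − 298 = 346 mm.
Treads = 20 − 1 = 19; going = 19 × 346 = 6574 mm.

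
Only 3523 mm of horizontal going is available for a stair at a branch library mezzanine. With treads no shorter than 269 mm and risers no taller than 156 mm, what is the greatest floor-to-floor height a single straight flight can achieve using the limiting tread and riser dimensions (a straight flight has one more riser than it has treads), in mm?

Treads that fit: ⌊3523 / 269⌋ = 13.
Risers = treads + 1 = 14.
Maximum height = 14 × 156 = 2184 mm.

2184 mm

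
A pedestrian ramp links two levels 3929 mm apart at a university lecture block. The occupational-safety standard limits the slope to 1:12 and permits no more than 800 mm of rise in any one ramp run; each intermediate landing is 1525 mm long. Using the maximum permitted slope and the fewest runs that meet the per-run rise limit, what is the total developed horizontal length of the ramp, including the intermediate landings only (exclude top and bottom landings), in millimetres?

53248 mm

3929 / 800 = 4.91, so 5 ramp runs are needed. That means 4 intermediate landings.
Ramp run (horizontal) at 1:12: 3929 × 12 = 47148 mm.
4 intermediate landings contribute 4 × 1525 = 6100 mm.
Total developed length = 47148 + 6100 = 53248 mm.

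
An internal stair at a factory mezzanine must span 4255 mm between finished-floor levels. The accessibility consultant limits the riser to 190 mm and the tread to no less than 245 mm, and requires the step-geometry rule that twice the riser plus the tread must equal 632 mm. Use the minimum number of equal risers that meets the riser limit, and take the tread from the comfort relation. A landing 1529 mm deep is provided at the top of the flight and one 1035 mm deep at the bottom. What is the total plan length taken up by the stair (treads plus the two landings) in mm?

8328 mm

4255 / 190 = 22.39, so 23 risers are needed.
Each riser is 4255/23 = 185 mm (≤ 190 mm).
From 2R + T = 632: T = 632 − 370 = 262 mm.
Treads = 23 − 1 = 22; going = 22 × 262 = 5764 mm.
Enclosure = 5764 + 1529 + 1035 = 8328 mm.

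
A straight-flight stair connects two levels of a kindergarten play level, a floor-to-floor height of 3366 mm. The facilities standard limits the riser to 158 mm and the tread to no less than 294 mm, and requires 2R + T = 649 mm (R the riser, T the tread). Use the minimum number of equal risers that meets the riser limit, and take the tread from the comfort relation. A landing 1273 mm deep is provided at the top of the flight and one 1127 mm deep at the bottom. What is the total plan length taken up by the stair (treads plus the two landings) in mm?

3366 / 158 = 21.30, so 22 risers are needed.
Riser R = 3366 / 22 = 153 mm, within the 158 mm limit.
Tread T = 649 − 2 × 153 = 343 mm (≥ 294 mm).
Going = (22 − 1) × 343 = 7203 mm.
Add landings: 7203 + 1273 + 1127 = 9603 mm.

9603 mm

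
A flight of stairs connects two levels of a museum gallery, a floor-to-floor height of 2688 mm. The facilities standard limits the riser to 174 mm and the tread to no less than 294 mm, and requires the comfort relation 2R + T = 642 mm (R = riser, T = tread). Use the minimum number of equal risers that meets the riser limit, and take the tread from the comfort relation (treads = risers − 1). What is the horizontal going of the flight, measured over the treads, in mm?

4590 mm

⌈2688/174⌉ = 16 risers.
R = 2688 ÷ 16 = 168 mm.
T = 642 − 2·168 = 306 mm, which satisfies the 294 mm minimum.
16 risers give 15 treads; going = 15 × 306 = 4590 mm.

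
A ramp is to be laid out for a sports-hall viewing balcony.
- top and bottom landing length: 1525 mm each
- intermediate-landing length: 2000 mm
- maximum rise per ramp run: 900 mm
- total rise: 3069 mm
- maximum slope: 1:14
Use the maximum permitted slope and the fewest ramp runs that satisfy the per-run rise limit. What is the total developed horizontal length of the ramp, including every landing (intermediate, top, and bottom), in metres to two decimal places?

3069 / 900 = 3.41, so 4 ramp runs are needed. That means 3 intermediate landings.
Horizontal run for 3069 mm of rise at 1:14 is 3069 × 14 = 42966 mm.
3 intermediate landings contribute 3 × 2000 = 6000 mm.
Top and bottom landings: 2 × 1525 = 3050 mm.
Total = 42966 + 6000 + 3050 = 52016 mm.
= 52.02 m.

52.02 m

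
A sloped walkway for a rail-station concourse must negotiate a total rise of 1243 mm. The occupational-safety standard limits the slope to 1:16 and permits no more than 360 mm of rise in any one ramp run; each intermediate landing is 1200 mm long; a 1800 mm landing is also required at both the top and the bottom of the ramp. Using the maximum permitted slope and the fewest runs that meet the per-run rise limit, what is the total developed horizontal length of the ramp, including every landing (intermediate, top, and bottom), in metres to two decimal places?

⌈1243/360⌉ = 4 ramp runs. That means 3 intermediate landings.
Ramp run (horizontal) at 1:16: 1243 × 16 = 19888 mm.
3 intermediate landings contribute 3 × 1200 = 3600 mm.
Top and bottom landings: 2 × 1800 = 3600 mm.
Total = 19888 + 3600 + 3600 = 27088 mm.
= 27.09 m.

27.09 m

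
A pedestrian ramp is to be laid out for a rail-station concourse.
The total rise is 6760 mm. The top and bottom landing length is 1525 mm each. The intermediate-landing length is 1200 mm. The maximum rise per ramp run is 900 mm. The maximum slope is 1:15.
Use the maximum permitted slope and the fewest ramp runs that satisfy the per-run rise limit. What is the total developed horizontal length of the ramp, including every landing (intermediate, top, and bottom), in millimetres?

6760 / 900 = 7.51, so 8 ramp runs are needed. That means 7 intermediate landings.
Horizontal run for 6760 mm of rise at 1:15 is 6760 × 15 = 101400 mm.
Intermediate landings: 7 × 1200 = 8400 mm.
Top and bottom landings: 2 × 1525 = 3050 mm.
Total = 101400 + 8400 + 3050 = 112850 mm.

112850 mm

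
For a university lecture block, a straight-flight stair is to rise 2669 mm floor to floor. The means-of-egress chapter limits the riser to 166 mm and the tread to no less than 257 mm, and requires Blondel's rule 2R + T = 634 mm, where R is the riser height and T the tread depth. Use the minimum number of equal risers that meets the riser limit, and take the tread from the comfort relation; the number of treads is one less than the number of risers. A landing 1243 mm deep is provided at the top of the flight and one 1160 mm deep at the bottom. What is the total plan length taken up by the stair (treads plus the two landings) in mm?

2669 / 166 = 16.08, so 17 risers are needed.
Riser R = 2669 / 17 = 157 mm, within the 166 mm limit.
From 2R + T = 634: T = 634 − 314 = 320 mm.
Treads = 17 − 1 = 16; going = 16 × 320 = 5120 mm.
Add landings: 5120 + 1243 + 1160 = 7523 mm.

7523 mm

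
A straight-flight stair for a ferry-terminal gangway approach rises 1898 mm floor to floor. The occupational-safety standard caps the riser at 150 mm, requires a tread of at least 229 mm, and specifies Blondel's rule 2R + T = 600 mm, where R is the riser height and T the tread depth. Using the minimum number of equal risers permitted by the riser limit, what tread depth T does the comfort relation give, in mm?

308 mm

1898 / 150 = 12.65, so 13 risers are needed.
Riser R = 1898 / 13 = 146 mm, within the 150 mm limit.
T = 600 − 2·146 = 308 mm, which satisfies the 229 mm minimum.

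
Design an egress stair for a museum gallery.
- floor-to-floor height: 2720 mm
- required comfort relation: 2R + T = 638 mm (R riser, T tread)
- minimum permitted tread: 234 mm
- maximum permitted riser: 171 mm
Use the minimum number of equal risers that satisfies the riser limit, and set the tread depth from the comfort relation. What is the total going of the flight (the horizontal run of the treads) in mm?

4470 mm

2720 / 171 = 15.91, so 16 risers are needed.
Each riser is 2720/16 = 170 mm (≤ 171 mm).
From 2R + T = 638: T = 638 − 340 = 298 mm.
Going = (16 − 1) × 298 = 4470 mm.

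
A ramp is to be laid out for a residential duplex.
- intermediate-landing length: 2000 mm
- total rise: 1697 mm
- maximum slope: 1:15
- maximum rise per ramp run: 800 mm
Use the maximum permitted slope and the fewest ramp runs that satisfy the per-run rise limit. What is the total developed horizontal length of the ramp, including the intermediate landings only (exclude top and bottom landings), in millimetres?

29455 mm

1697 / 800 = 2.12, so 3 ramp runs are needed. That means 2 intermediate landings.
Horizontal run for 1697 mm of rise at 1:15 is 1697 × 15 = 25455 mm.
2 intermediate landings contribute 2 × 2000 = 4000 mm.
Total developed length = 25455 + 4000 = 29455 mm.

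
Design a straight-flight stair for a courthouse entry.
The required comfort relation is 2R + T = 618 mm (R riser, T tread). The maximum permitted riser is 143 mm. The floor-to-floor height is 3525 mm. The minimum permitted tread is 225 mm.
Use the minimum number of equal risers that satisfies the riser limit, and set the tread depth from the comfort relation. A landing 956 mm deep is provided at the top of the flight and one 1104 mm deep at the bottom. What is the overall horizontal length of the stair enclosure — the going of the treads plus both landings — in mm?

⌈3525/143⌉ = 25 risers.
Riser R = 3525 / 25 = 141 mm, within the 143 mm limit.
T = 618 − 2·141 = 336 mm, which satisfies the 225 mm minimum.
Going = (25 − 1) × 336 = 8064 mm.
Add landings: 8064 + 956 + 1104 = 10124 mm.

10124 mm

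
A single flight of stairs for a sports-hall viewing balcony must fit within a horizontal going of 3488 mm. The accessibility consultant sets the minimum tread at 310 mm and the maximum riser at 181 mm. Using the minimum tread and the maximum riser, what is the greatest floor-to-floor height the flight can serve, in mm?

2172 mm

Treads that fit: ⌊3488 / 310⌋ = 11.
Risers = treads + 1 = 12.
Maximum height = 12 × 181 = 2172 mm.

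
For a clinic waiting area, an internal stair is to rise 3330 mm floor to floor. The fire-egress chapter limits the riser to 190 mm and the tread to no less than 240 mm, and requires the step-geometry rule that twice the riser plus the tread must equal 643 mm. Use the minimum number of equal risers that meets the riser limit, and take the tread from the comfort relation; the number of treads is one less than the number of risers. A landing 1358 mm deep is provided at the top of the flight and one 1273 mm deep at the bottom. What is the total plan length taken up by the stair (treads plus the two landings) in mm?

7272 mm

3330 / 190 = 17.53, so 18 risers are needed.
Each riser is 3330/18 = 185 mm (≤ 190 mm).
Tread T = 643 − 2 × 185 = 273 mm (≥ 240 mm).
Going = (18 − 1) × 273 = 4641 mm.
Enclosure = 4641 + 1358 + 1273 = 7272 mm.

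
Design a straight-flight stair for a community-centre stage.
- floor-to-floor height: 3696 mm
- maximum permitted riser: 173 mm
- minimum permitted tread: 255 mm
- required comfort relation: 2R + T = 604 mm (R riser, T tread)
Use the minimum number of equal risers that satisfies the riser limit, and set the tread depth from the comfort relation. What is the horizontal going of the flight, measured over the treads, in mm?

⌈3696/173⌉ = 22 risers.
Riser R = 3696 / 22 = 168 mm, within the 173 mm limit.
Tread T = 604 − 2 × 168 = 268 mm (≥ 255 mm).
Going = (22 − 1) × 268 = 5628 mm.

5628 mm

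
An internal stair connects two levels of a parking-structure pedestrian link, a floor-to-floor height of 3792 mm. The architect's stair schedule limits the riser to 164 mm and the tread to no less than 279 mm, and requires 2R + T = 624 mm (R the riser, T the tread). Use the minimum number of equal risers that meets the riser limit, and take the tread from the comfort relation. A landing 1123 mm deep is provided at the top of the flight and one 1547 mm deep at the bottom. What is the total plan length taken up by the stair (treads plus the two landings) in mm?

3792 / 164 = 23.12, so 24 risers are needed.
R = 3792 ÷ 24 = 158 mm.
Tread T = 624 − 2 × 158 = 308 mm (≥ 279 mm).
24 risers give 23 treads; going = 23 × 308 = 7084 mm.
Enclosure = 7084 + 1123 + 1547 = 9754 mm.

9754 mm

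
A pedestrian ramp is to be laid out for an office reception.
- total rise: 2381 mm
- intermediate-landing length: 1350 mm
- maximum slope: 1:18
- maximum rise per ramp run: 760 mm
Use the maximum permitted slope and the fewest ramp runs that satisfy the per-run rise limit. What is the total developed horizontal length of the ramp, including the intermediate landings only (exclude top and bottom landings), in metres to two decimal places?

46.91 m

⌈2381/760⌉ = 4 ramp runs. That means 3 intermediate landings.
Horizontal run for 2381 mm of rise at 1:18 is 2381 × 18 = 42858 mm.
3 intermediate landings contribute 3 × 1350 = 4050 mm.
Total developed length = 42858 + 4050 = 46908 mm.
= 46.91 m.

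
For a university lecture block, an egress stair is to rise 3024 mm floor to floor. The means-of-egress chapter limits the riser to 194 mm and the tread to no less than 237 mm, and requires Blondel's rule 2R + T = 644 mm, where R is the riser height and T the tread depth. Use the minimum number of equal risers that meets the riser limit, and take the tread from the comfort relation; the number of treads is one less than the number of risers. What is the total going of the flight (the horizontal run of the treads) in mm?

3024 / 194 = 15.588 → round up to 16 risers.
Riser R = 3024 / 16 = 189 mm, within the 194 mm limit.
T = 644 − 2·189 = 266 mm, which satisfies the 237 mm minimum.
16 risers give 15 treads; going = 15 × 266 = 3990 mm.

3990 mm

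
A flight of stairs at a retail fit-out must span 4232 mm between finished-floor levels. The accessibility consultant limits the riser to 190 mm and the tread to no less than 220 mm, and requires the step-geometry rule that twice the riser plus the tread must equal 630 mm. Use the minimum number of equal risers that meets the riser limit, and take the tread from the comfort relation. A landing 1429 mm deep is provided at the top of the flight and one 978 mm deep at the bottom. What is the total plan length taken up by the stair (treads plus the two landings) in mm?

8171 mm

⌈4232/190⌉ = 23 risers.
R = 4232 ÷ 23 = 184 mm.
From 2R + T = 630: T = 630 − 368 = 262 mm.
Treads = 23 − 1 = 22; going = 22 × 262 = 5764 mm.
Add landings: 5764 + 1429 + 978 = 8171 mm.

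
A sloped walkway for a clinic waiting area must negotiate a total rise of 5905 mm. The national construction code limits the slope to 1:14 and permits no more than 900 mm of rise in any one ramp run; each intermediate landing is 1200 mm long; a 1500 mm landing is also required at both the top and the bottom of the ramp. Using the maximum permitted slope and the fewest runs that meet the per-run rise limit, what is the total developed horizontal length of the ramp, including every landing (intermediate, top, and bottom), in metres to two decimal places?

92.87 m

At most 900 each: 5905/900 = 6.56, giving 7 ramp runs. That means 6 intermediate landings.
Ramp run (horizontal) at 1:14: 5905 × 14 = 82670 mm.
6 intermediate landings contribute 6 × 1200 = 7200 mm.
Top and bottom landings: 2 × 1500 = 3000 mm.
Total = 82670 + 7200 + 3000 = 92870 mm.
= 92.87 m.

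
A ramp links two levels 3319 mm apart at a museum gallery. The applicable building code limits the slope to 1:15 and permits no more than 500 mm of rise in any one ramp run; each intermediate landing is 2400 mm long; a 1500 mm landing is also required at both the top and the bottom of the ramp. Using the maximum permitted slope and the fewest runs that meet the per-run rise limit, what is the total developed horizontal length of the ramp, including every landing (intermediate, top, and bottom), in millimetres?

67185 mm

At most 500 each: 3319/500 = 6.64, giving 7 ramp runs. That means 6 intermediate landings.
Horizontal run for 3319 mm of rise at 1:15 is 3319 × 15 = 49785 mm.
Intermediate landings: 6 × 2400 = 14400 mm.
Top and bottom landings: 2 × 1500 = 3000 mm.
Total = 49785 + 14400 + 3000 = 67185 mm.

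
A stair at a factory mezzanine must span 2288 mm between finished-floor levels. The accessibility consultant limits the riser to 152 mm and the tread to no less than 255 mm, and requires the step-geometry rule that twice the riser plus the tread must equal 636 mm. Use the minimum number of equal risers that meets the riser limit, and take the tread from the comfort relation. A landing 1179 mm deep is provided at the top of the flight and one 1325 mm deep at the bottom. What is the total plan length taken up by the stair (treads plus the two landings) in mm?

7754 mm

At most 152 each: 2288/152 = 15.05, giving 16 risers.
Riser R = 2288 / 16 = 143 mm, within the 152 mm limit.
From 2R + T = 636: T = 636 − 286 = 350 mm.
Going = (16 − 1) × 350 = 5250 mm.
Add landings: 5250 + 1179 + 1325 = 7754 mm.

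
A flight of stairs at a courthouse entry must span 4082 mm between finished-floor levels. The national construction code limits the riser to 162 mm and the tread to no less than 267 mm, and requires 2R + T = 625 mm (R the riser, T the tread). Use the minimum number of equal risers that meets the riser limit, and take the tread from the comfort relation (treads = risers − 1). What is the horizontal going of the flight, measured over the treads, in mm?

⌈4082/162⌉ = 26 risers.
Each riser is 4082/26 = 157 mm (≤ 162 mm).
Tread T = 625 − 2 × 157 = 311 mm (≥ 267 mm).
Treads = 26 − 1 = 25; going = 25 × 311 = 7775 mm.

7775 mm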